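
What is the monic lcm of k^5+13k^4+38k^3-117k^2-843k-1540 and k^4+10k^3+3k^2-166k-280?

Euclidean algorithm in ℚ[k]:
  k^5+13k^4+38k^3-117k^2-843k-1540 = (k+3)(k^4+10k^3+3k^2-166k-280) + (5k^3+40k^2-65k-700)
  k^4+10k^3+3k^2-166k-280 = ((1/5)k+2/5)(5k^3+40k^2-65k-700) + (0)
Last nonzero remainder: 5k^3+40k^2-65k-700. Dividing through by 5 gives the monic gcd k^3+8k^2-13k-140.
Then lcm(f, g) = f·g / gcd(f, g); expanding and making the result monic gives the answer.

k^6+15k^5+64k^4-41k^3-1077k^2-3226k-3080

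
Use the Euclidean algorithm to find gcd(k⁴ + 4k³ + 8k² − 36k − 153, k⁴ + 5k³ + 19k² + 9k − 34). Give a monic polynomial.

k² + 4k + 17

Apply the Euclidean algorithm:
  k⁴ + 4k³ + 8k² − 36k − 153 = (k⁴ + 5k³ + 19k² + 9k − 34) + (−k³ − 11k² − 45k − 119)
  k⁴ + 5k³ + 19k² + 9k − 34 = (−k + 6)(−k³ − 11k² − 45k − 119) + (40k² + 160k + 680)
  −k³ − 11k² − 45k − 119 = (−(1/40)k − 7/40)(40k² + 160k + 680) + (0)
Last nonzero remainder: 40k² + 160k + 680. Dividing through by 40 gives the monic gcd k² + 4k + 17.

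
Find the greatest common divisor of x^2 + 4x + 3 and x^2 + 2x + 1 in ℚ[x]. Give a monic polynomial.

x + 1

Repeated division with remainder:
  x^2 + 4x + 3 = (x^2 + 2x + 1) + (2x + 2)
  x^2 + 2x + 1 = ((1/2)x + 1/2)(2x + 2) + (0)
Last nonzero remainder: 2x + 2. Dividing through by 2 gives the monic gcd x + 1.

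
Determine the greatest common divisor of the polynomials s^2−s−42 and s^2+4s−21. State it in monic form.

Euclidean algorithm in ℚ[s]:
  s^2−s−42 = (s^2+4s−21) + (−5s−21)
  s^2+4s−21 = (−(1/5)s+1/25)(−5s−21) + (−504/25)
  −5s−21 = ((125/504)s+25/24)(−504/25) + (0)
The last nonzero remainder is the constant −504/25, so the polynomials are coprime and gcd = 1.

1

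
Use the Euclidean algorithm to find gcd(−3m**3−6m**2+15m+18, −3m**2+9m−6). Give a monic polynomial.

m−2

Repeated division with remainder:
  −3m**3−6m**2+15m+18 = (m+5)(−3m**2+9m−6) + (−24m+48)
  −3m**2+9m−6 = ((1/8)m−1/8)(−24m+48) + (0)
Last nonzero remainder: −24m+48. Dividing through by −24 gives the monic gcd m−2.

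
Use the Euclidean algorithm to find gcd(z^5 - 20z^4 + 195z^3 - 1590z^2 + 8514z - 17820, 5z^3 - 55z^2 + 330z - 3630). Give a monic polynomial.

z^2 + 66

Repeated division with remainder:
  z^5 - 20z^4 + 195z^3 - 1590z^2 + 8514z - 17820 = ((1/5)z^2 - (9/5)z + 6)(5z^3 - 55z^2 + 330z - 3630) + (60z^2 + 3960)
  5z^3 - 55z^2 + 330z - 3630 = ((1/12)z - 11/12)(60z^2 + 3960) + (0)
Last nonzero remainder: 60z^2 + 3960. Dividing through by 60 gives the monic gcd z^2 + 66.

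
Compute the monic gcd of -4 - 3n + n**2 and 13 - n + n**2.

Repeated division with remainder:
  n**2 - 3n - 4 = (n**2 - n + 13) + (-2n - 17)
  n**2 - n + 13 = (-(1/2)n + 19/4)(-2n - 17) + (375/4)
  -2n - 17 = (-(8/375)n - 68/375)(375/4) + (0)
The last nonzero remainder is the constant 375/4, so the polynomials are coprime and gcd = 1.

1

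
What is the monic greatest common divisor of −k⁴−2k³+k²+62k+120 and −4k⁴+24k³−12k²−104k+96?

k²−2k−8

By polynomial division,
  −k⁴−2k³+k²+62k+120 = (1/4)(−4k⁴+24k³−12k²−104k+96) + (−8k³+4k²+88k+96)
  −4k⁴+24k³−12k²−104k+96 = ((1/2)k−11/4)(−8k³+4k²+88k+96) + (−45k²+90k+360)
  −8k³+4k²+88k+96 = ((8/45)k+4/15)(−45k²+90k+360) + (0)
Last nonzero remainder: −45k²+90k+360. Dividing through by −45 gives the monic gcd k²−2k−8.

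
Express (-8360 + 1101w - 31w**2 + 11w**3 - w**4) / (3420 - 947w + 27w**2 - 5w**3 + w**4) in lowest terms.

Apply the Euclidean algorithm:
  -w**4 + 11w**3 - 31w**2 + 1101w - 8360 = (-1)(w**4 - 5w**3 + 27w**2 - 947w + 3420) + (6w**3 - 4w**2 + 154w - 4940)
  w**4 - 5w**3 + 27w**2 - 947w + 3420 = ((1/6)w - 13/18)(6w**3 - 4w**2 + 154w - 4940) + (-(14/9)w**2 - (112/9)w - 1330/9)
  6w**3 - 4w**2 + 154w - 4940 = (-(27/7)w + 234/7)(-(14/9)w**2 - (112/9)w - 1330/9) + (0)
Last nonzero remainder: -(14/9)w**2 - (112/9)w - 1330/9. Dividing through by -14/9 gives the monic gcd w**2 + 8w + 95.
Cancel w**2 + 8w + 95 from numerator and denominator to get the reduced form.

(-88 + 19w - w**2)/(36 - 13w + w**2)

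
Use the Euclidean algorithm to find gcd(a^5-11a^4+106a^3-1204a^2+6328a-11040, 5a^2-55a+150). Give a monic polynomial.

a^2-11a+30

Euclidean algorithm in ℚ[a]:
  a^5-11a^4+106a^3-1204a^2+6328a-11040 = ((1/5)a^3+(76/5)a-368/5)(5a^2-55a+150) + (0)
Last nonzero remainder: 5a^2-55a+150. Dividing through by 5 gives the monic gcd a^2-11a+30.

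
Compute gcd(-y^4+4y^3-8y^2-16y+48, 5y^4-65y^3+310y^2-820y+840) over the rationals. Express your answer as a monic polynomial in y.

y^3-6y^2+20y-24

Repeated division with remainder:
  -y^4+4y^3-8y^2-16y+48 = (-1/5)(5y^4-65y^3+310y^2-820y+840) + (-9y^3+54y^2-180y+216)
  5y^4-65y^3+310y^2-820y+840 = (-(5/9)y+35/9)(-9y^3+54y^2-180y+216) + (0)
Last nonzero remainder: -9y^3+54y^2-180y+216. Dividing through by -9 gives the monic gcd y^3-6y^2+20y-24.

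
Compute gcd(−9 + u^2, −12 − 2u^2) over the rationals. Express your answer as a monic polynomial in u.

1

Repeated division with remainder:
  u^2 − 9 = (−1/2)(−2u^2 − 12) + (−15)
  −2u^2 − 12 = ((2/15)u^2 + 4/5)(−15) + (0)
The last nonzero remainder is the constant −15, so the polynomials are coprime and gcd = 1.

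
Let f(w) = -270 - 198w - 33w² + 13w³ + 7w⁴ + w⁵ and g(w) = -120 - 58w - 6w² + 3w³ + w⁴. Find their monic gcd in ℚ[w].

30 + 22w + 7w² + w³

Apply the Euclidean algorithm:
  w⁵ + 7w⁴ + 13w³ - 33w² - 198w - 270 = (w + 4)(w⁴ + 3w³ - 6w² - 58w - 120) + (7w³ + 49w² + 154w + 210)
  w⁴ + 3w³ - 6w² - 58w - 120 = ((1/7)w - 4/7)(7w³ + 49w² + 154w + 210) + (0)
Last nonzero remainder: 7w³ + 49w² + 154w + 210. Dividing through by 7 gives the monic gcd w³ + 7w² + 22w + 30.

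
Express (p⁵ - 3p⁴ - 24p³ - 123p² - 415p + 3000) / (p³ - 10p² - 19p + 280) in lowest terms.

Euclidean algorithm in ℚ[p]:
  p⁵ - 3p⁴ - 24p³ - 123p² - 415p + 3000 = (p² + 7p + 65)(p³ - 10p² - 19p + 280) + (380p² - 1140p - 15200)
  p³ - 10p² - 19p + 280 = ((1/380)p - 7/380)(380p² - 1140p - 15200) + (0)
Last nonzero remainder: 380p² - 1140p - 15200. Dividing through by 380 gives the monic gcd p² - 3p - 40.
Cancel p² - 3p - 40 from numerator and denominator to get the reduced form.

(p³ + 16p - 75)/(p - 7)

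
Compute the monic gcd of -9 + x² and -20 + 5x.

Repeated division with remainder:
  x² - 9 = ((1/5)x + 4/5)(5x - 20) + (7)
  5x - 20 = ((5/7)x - 20/7)(7) + (0)
The last nonzero remainder is the constant 7, so the polynomials are coprime and gcd = 1.

1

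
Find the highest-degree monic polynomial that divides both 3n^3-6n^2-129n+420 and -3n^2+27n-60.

n^2-9n+20

Euclidean algorithm in ℚ[n]:
  3n^3-6n^2-129n+420 = (-n-7)(-3n^2+27n-60) + (0)
Last nonzero remainder: -3n^2+27n-60. Dividing through by -3 gives the monic gcd n^2-9n+20.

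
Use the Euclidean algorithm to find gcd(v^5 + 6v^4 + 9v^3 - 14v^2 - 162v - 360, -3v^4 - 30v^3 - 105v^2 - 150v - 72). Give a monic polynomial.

Repeated division with remainder:
  v^5 + 6v^4 + 9v^3 - 14v^2 - 162v - 360 = (-(1/3)v + 4/3)(-3v^4 - 30v^3 - 105v^2 - 150v - 72) + (14v^3 + 76v^2 + 14v - 264)
  -3v^4 - 30v^3 - 105v^2 - 150v - 72 = (-(3/14)v - 48/49)(14v^3 + 76v^2 + 14v - 264) + (-(1350/49)v^2 - (1350/7)v - 16200/49)
  14v^3 + 76v^2 + 14v - 264 = (-(343/675)v + 539/675)(-(1350/49)v^2 - (1350/7)v - 16200/49) + (0)
Last nonzero remainder: -(1350/49)v^2 - (1350/7)v - 16200/49. Dividing through by -1350/49 gives the monic gcd v^2 + 7v + 12.

v^2 + 7v + 12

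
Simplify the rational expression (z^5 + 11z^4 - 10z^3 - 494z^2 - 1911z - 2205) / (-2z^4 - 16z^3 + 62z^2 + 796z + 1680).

(-z^3 - 13z^2 - 51z - 63)/(2z^2 + 20z + 48)

By polynomial division,
  z^5 + 11z^4 - 10z^3 - 494z^2 - 1911z - 2205 = (-(1/2)z - 3/2)(-2z^4 - 16z^3 + 62z^2 + 796z + 1680) + (-3z^3 - 3z^2 + 123z + 315)
  -2z^4 - 16z^3 + 62z^2 + 796z + 1680 = ((2/3)z + 14/3)(-3z^3 - 3z^2 + 123z + 315) + (-6z^2 + 12z + 210)
  -3z^3 - 3z^2 + 123z + 315 = ((1/2)z + 3/2)(-6z^2 + 12z + 210) + (0)
Last nonzero remainder: -6z^2 + 12z + 210. Dividing through by -6 gives the monic gcd z^2 - 2z - 35.
Cancel z^2 - 2z - 35 from numerator and denominator to get the reduced form.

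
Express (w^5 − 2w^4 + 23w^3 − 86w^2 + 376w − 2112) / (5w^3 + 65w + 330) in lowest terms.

Apply the Euclidean algorithm:
  w^5 − 2w^4 + 23w^3 − 86w^2 + 376w − 2112 = ((1/5)w^2 − (2/5)w + 2)(5w^3 + 65w + 330) + (−126w^2 + 378w − 2772)
  5w^3 + 65w + 330 = (−(5/126)w − 5/42)(−126w^2 + 378w − 2772) + (0)
Last nonzero remainder: −126w^2 + 378w − 2772. Dividing through by −126 gives the monic gcd w^2 − 3w + 22.
Cancel w^2 − 3w + 22 from numerator and denominator to get the reduced form.

(w^3 + w^2 + 4w − 96)/(5w + 15)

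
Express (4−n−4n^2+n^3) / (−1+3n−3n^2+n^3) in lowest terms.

(−4−3n+n^2)/(1−2n+n^2)

Euclidean algorithm in ℚ[n]:
  n^3−4n^2−n+4 = (n^3−3n^2+3n−1) + (−n^2−4n+5)
  n^3−3n^2+3n−1 = (−n+7)(−n^2−4n+5) + (36n−36)
  −n^2−4n+5 = (−(1/36)n−5/36)(36n−36) + (0)
Last nonzero remainder: 36n−36. Dividing through by 36 gives the monic gcd n−1.
Cancel n−1 from numerator and denominator to get the reduced form.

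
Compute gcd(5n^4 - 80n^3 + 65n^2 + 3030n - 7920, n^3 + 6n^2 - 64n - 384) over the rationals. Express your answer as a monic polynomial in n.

Euclidean algorithm in ℚ[n]:
  5n^4 - 80n^3 + 65n^2 + 3030n - 7920 = (5n - 110)(n^3 + 6n^2 - 64n - 384) + (1045n^2 - 2090n - 50160)
  n^3 + 6n^2 - 64n - 384 = ((1/1045)n + 8/1045)(1045n^2 - 2090n - 50160) + (0)
Last nonzero remainder: 1045n^2 - 2090n - 50160. Dividing through by 1045 gives the monic gcd n^2 - 2n - 48.

n^2 - 2n - 48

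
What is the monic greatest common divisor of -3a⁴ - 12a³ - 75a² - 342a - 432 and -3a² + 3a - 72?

a² - a + 24

Apply the Euclidean algorithm:
  -3a⁴ - 12a³ - 75a² - 342a - 432 = (a² + 5a + 6)(-3a² + 3a - 72) + (0)
Last nonzero remainder: -3a² + 3a - 72. Dividing through by -3 gives the monic gcd a² - a + 24.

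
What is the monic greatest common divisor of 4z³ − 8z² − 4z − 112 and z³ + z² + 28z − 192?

Repeated division with remainder:
  4z³ − 8z² − 4z − 112 = (4)(z³ + z² + 28z − 192) + (−12z² − 116z + 656)
  z³ + z² + 28z − 192 = (−(1/12)z + 13/18)(−12z² − 116z + 656) + ((1498/9)z − 5992/9)
  −12z² − 116z + 656 = (−(54/749)z − 738/749)((1498/9)z − 5992/9) + (0)
Last nonzero remainder: (1498/9)z − 5992/9. Dividing through by 1498/9 gives the monic gcd z − 4.

z − 4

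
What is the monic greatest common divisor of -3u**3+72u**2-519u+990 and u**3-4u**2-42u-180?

By polynomial division,
  -3u**3+72u**2-519u+990 = (-3)(u**3-4u**2-42u-180) + (60u**2-645u+450)
  u**3-4u**2-42u-180 = ((1/60)u+9/80)(60u**2-645u+450) + ((369/16)u-1845/8)
  60u**2-645u+450 = ((320/123)u-80/41)((369/16)u-1845/8) + (0)
Last nonzero remainder: (369/16)u-1845/8. Dividing through by 369/16 gives the monic gcd u-10.

u-10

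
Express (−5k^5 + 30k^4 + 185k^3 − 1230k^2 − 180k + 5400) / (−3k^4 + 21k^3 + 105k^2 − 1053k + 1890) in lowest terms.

(5k^2 + 40k + 60)/(3k + 21)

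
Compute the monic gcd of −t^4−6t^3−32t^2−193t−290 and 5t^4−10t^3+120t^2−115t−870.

t^3+t^2+27t+58

By polynomial division,
  −t^4−6t^3−32t^2−193t−290 = (−1/5)(5t^4−10t^3+120t^2−115t−870) + (−8t^3−8t^2−216t−464)
  5t^4−10t^3+120t^2−115t−870 = (−(5/8)t+15/8)(−8t^3−8t^2−216t−464) + (0)
Last nonzero remainder: −8t^3−8t^2−216t−464. Dividing through by −8 gives the monic gcd t^3+t^2+27t+58.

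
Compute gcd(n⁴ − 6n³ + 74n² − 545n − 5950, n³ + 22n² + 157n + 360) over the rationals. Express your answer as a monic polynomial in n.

n + 5

By polynomial division,
  n⁴ − 6n³ + 74n² − 545n − 5950 = (n − 28)(n³ + 22n² + 157n + 360) + (533n² + 3491n + 4130)
  n³ + 22n² + 157n + 360 = ((1/533)n + 8235/284089)(533n² + 3491n + 4130) + ((13652298/284089)n + 68261490/284089)
  533n² + 3491n + 4130 = ((151419437/13652298)n + 117328757/6826149)((13652298/284089)n + 68261490/284089) + (0)
Last nonzero remainder: (13652298/284089)n + 68261490/284089. Dividing through by 13652298/284089 gives the monic gcd n + 5.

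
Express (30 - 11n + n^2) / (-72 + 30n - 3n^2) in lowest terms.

By polynomial division,
  n^2 - 11n + 30 = (-1/3)(-3n^2 + 30n - 72) + (-n + 6)
  -3n^2 + 30n - 72 = (3n - 12)(-n + 6) + (0)
Last nonzero remainder: -n + 6. Dividing through by -1 gives the monic gcd n - 6.
Cancel n - 6 from numerator and denominator to get the reduced form.

(5 - n)/(-12 + 3n)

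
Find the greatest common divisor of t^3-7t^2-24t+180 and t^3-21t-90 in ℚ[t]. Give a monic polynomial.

t-6

Euclidean algorithm in ℚ[t]:
  t^3-7t^2-24t+180 = (t^3-21t-90) + (-7t^2-3t+270)
  t^3-21t-90 = (-(1/7)t+3/49)(-7t^2-3t+270) + ((870/49)t-5220/49)
  -7t^2-3t+270 = (-(343/870)t-147/58)((870/49)t-5220/49) + (0)
Last nonzero remainder: (870/49)t-5220/49. Dividing through by 870/49 gives the monic gcd t-6.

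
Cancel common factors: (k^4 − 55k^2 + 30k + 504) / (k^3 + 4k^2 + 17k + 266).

(k^3 − 7k^2 − 6k + 72)/(k^2 − 3k + 38)

Euclidean algorithm in ℚ[k]:
  k^4 − 55k^2 + 30k + 504 = (k − 4)(k^3 + 4k^2 + 17k + 266) + (−56k^2 − 168k + 1568)
  k^3 + 4k^2 + 17k + 266 = (−(1/56)k − 1/56)(−56k^2 − 168k + 1568) + (42k + 294)
  −56k^2 − 168k + 1568 = (−(4/3)k + 16/3)(42k + 294) + (0)
Last nonzero remainder: 42k + 294. Dividing through by 42 gives the monic gcd k + 7.
Cancel k + 7 from numerator and denominator to get the reduced form.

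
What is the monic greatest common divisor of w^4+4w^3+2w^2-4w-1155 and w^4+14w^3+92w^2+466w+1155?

By polynomial division,
  w^4+4w^3+2w^2-4w-1155 = (w^4+14w^3+92w^2+466w+1155) + (-10w^3-90w^2-470w-2310)
  w^4+14w^3+92w^2+466w+1155 = (-(1/10)w-1/2)(-10w^3-90w^2-470w-2310) + (0)
Last nonzero remainder: -10w^3-90w^2-470w-2310. Dividing through by -10 gives the monic gcd w^3+9w^2+47w+231.

w^3+9w^2+47w+231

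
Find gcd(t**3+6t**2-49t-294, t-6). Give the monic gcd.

Euclidean algorithm in ℚ[t]:
  t**3+6t**2-49t-294 = (t**2+12t+23)(t-6) + (-156)
  t-6 = (-(1/156)t+1/26)(-156) + (0)
The last nonzero remainder is the constant -156, so the polynomials are coprime and gcd = 1.

1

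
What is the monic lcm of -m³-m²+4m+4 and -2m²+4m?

m⁴+m³-4m²-4m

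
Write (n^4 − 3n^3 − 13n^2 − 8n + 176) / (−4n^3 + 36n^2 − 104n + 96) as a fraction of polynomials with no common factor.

Repeated division with remainder:
  n^4 − 3n^3 − 13n^2 − 8n + 176 = (−(1/4)n − 3/2)(−4n^3 + 36n^2 − 104n + 96) + (15n^2 − 140n + 320)
  −4n^3 + 36n^2 − 104n + 96 = (−(4/15)n − 4/45)(15n^2 − 140n + 320) + (−(280/9)n + 1120/9)
  15n^2 − 140n + 320 = (−(27/56)n + 18/7)(−(280/9)n + 1120/9) + (0)
Last nonzero remainder: −(280/9)n + 1120/9. Dividing through by −280/9 gives the monic gcd n − 4.
Cancel n − 4 from numerator and denominator to get the reduced form.

(−n^3 − n^2 + 9n + 44)/(4n^2 − 20n + 24)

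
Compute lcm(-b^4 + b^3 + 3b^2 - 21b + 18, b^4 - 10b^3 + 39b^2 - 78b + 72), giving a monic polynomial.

b^6 - 8b^5 + 16b^4 + 30b^3 - 201b^2 + 378b - 216

Euclidean algorithm in ℚ[b]:
  -b^4 + b^3 + 3b^2 - 21b + 18 = (-1)(b^4 - 10b^3 + 39b^2 - 78b + 72) + (-9b^3 + 42b^2 - 99b + 90)
  b^4 - 10b^3 + 39b^2 - 78b + 72 = (-(1/9)b + 16/27)(-9b^3 + 42b^2 - 99b + 90) + ((28/9)b^2 - (28/3)b + 56/3)
  -9b^3 + 42b^2 - 99b + 90 = (-(81/28)b + 135/28)((28/9)b^2 - (28/3)b + 56/3) + (0)
Last nonzero remainder: (28/9)b^2 - (28/3)b + 56/3. Dividing through by 28/9 gives the monic gcd b^2 - 3b + 6.
Then lcm(f, g) = f·g / gcd(f, g); expanding and making the result monic gives the answer.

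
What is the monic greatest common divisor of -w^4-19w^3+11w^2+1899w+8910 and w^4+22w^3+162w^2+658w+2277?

w^2+20w+99

By polynomial division,
  -w^4-19w^3+11w^2+1899w+8910 = (-1)(w^4+22w^3+162w^2+658w+2277) + (3w^3+173w^2+2557w+11187)
  w^4+22w^3+162w^2+658w+2277 = ((1/3)w-107/9)(3w^3+173w^2+2557w+11187) + ((12298/9)w^2+(245960/9)w+135278)
  3w^3+173w^2+2557w+11187 = ((27/12298)w+1017/12298)((12298/9)w^2+(245960/9)w+135278) + (0)
Last nonzero remainder: (12298/9)w^2+(245960/9)w+135278. Dividing through by 12298/9 gives the monic gcd w^2+20w+99.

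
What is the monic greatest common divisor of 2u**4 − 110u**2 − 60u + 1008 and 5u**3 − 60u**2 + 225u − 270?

Repeated division with remainder:
  2u**4 − 110u**2 − 60u + 1008 = ((2/5)u + 24/5)(5u**3 − 60u**2 + 225u − 270) + (88u**2 − 1032u + 2304)
  5u**3 − 60u**2 + 225u − 270 = ((5/88)u − 15/968)(88u**2 − 1032u + 2304) + ((9450/121)u − 28350/121)
  88u**2 − 1032u + 2304 = ((5324/4725)u − 15488/1575)((9450/121)u − 28350/121) + (0)
Last nonzero remainder: (9450/121)u − 28350/121. Dividing through by 9450/121 gives the monic gcd u − 3.

u − 3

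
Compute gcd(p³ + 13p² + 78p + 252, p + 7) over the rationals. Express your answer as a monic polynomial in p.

p + 7

Euclidean algorithm in ℚ[p]:
  p³ + 13p² + 78p + 252 = (p² + 6p + 36)(p + 7) + (0)
The last nonzero remainder p + 7 is already monic.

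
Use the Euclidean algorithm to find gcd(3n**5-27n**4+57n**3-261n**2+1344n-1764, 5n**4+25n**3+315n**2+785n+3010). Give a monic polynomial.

n**2+3n+14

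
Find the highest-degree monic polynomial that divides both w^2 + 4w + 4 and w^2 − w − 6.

w + 2

Repeated division with remainder:
  w^2 + 4w + 4 = (w^2 − w − 6) + (5w + 10)
  w^2 − w − 6 = ((1/5)w − 3/5)(5w + 10) + (0)
Last nonzero remainder: 5w + 10. Dividing through by 5 gives the monic gcd w + 2.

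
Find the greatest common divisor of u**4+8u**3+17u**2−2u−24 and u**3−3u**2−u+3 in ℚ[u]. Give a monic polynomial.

u−1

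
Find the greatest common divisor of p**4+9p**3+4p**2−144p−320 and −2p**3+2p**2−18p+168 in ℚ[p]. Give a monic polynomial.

p−4

Euclidean algorithm in ℚ[p]:
  p**4+9p**3+4p**2−144p−320 = (−(1/2)p−5)(−2p**3+2p**2−18p+168) + (5p**2−150p+520)
  −2p**3+2p**2−18p+168 = (−(2/5)p−58/5)(5p**2−150p+520) + (−1550p+6200)
  5p**2−150p+520 = (−(1/310)p+13/155)(−1550p+6200) + (0)
Last nonzero remainder: −1550p+6200. Dividing through by −1550 gives the monic gcd p−4.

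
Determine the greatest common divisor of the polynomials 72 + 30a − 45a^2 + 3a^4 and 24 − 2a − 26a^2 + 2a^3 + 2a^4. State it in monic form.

−12 − 11a + 2a^2 + a^3

Repeated division with remainder:
  3a^4 − 45a^2 + 30a + 72 = (3/2)(2a^4 + 2a^3 − 26a^2 − 2a + 24) + (−3a^3 − 6a^2 + 33a + 36)
  2a^4 + 2a^3 − 26a^2 − 2a + 24 = (−(2/3)a + 2/3)(−3a^3 − 6a^2 + 33a + 36) + (0)
Last nonzero remainder: −3a^3 − 6a^2 + 33a + 36. Dividing through by −3 gives the monic gcd a^3 + 2a^2 − 11a − 12.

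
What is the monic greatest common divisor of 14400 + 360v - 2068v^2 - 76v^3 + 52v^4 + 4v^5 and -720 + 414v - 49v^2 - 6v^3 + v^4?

120 - 49v + v^3

Apply the Euclidean algorithm:
  4v^5 + 52v^4 - 76v^3 - 2068v^2 + 360v + 14400 = (4v + 76)(v^4 - 6v^3 - 49v^2 + 414v - 720) + (576v^3 - 28224v + 69120)
  v^4 - 6v^3 - 49v^2 + 414v - 720 = ((1/576)v - 1/96)(576v^3 - 28224v + 69120) + (0)
Last nonzero remainder: 576v^3 - 28224v + 69120. Dividing through by 576 gives the monic gcd v^3 - 49v + 120.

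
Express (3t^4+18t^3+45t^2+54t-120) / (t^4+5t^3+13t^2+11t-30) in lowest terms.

(3t+12)/(t+3)

Repeated division with remainder:
  3t^4+18t^3+45t^2+54t-120 = (3)(t^4+5t^3+13t^2+11t-30) + (3t^3+6t^2+21t-30)
  t^4+5t^3+13t^2+11t-30 = ((1/3)t+1)(3t^3+6t^2+21t-30) + (0)
Last nonzero remainder: 3t^3+6t^2+21t-30. Dividing through by 3 gives the monic gcd t^3+2t^2+7t-10.
Cancel t^3+2t^2+7t-10 from numerator and denominator to get the reduced form.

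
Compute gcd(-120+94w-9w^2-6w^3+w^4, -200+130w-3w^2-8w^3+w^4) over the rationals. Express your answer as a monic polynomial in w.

Repeated division with remainder:
  w^4-6w^3-9w^2+94w-120 = (w^4-8w^3-3w^2+130w-200) + (2w^3-6w^2-36w+80)
  w^4-8w^3-3w^2+130w-200 = ((1/2)w-5/2)(2w^3-6w^2-36w+80) + (0)
Last nonzero remainder: 2w^3-6w^2-36w+80. Dividing through by 2 gives the monic gcd w^3-3w^2-18w+40.

40-18w-3w^2+w^3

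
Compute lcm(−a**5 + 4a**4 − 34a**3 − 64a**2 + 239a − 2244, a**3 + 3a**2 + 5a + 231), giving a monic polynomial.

a**6 + 3a**5 + 6a**4 + 302a**3 + 209a**2 + 571a + 15708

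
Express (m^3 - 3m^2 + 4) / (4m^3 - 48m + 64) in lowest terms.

Euclidean algorithm in ℚ[m]:
  m^3 - 3m^2 + 4 = (1/4)(4m^3 - 48m + 64) + (-3m^2 + 12m - 12)
  4m^3 - 48m + 64 = (-(4/3)m - 16/3)(-3m^2 + 12m - 12) + (0)
Last nonzero remainder: -3m^2 + 12m - 12. Dividing through by -3 gives the monic gcd m^2 - 4m + 4.
Cancel m^2 - 4m + 4 from numerator and denominator to get the reduced form.

(m + 1)/(4m + 16)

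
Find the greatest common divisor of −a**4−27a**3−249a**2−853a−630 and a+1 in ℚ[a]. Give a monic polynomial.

a+1

Apply the Euclidean algorithm:
  −a**4−27a**3−249a**2−853a−630 = (−a**3−26a**2−223a−630)(a+1) + (0)
The last nonzero remainder a+1 is already monic.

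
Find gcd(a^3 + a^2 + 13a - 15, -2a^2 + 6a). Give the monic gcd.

1

Repeated division with remainder:
  a^3 + a^2 + 13a - 15 = (-(1/2)a - 2)(-2a^2 + 6a) + (25a - 15)
  -2a^2 + 6a = (-(2/25)a + 24/125)(25a - 15) + (72/25)
  25a - 15 = ((625/72)a - 125/24)(72/25) + (0)
The last nonzero remainder is the constant 72/25, so the polynomials are coprime and gcd = 1.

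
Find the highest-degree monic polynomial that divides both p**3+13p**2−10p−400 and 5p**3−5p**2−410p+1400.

Apply the Euclidean algorithm:
  p**3+13p**2−10p−400 = (1/5)(5p**3−5p**2−410p+1400) + (14p**2+72p−680)
  5p**3−5p**2−410p+1400 = ((5/14)p−215/98)(14p**2+72p−680) + (−(450/49)p−4500/49)
  14p**2+72p−680 = (−(343/225)p+1666/225)(−(450/49)p−4500/49) + (0)
Last nonzero remainder: −(450/49)p−4500/49. Dividing through by −450/49 gives the monic gcd p+10.

p+10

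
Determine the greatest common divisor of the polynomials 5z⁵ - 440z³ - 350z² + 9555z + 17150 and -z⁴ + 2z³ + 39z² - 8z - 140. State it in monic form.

z³ - 39z - 70

By polynomial division,
  5z⁵ - 440z³ - 350z² + 9555z + 17150 = (-5z - 10)(-z⁴ + 2z³ + 39z² - 8z - 140) + (-225z³ + 8775z + 15750)
  -z⁴ + 2z³ + 39z² - 8z - 140 = ((1/225)z - 2/225)(-225z³ + 8775z + 15750) + (0)
Last nonzero remainder: -225z³ + 8775z + 15750. Dividing through by -225 gives the monic gcd z³ - 39z - 70.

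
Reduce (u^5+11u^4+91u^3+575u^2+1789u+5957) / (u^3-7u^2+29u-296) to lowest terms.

(u^3+10u^2+44u+161)/(u-8)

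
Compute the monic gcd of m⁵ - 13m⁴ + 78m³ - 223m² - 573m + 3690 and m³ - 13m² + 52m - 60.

m² - 11m + 30

Apply the Euclidean algorithm:
  m⁵ - 13m⁴ + 78m³ - 223m² - 573m + 3690 = (m² + 26)(m³ - 13m² + 52m - 60) + (175m² - 1925m + 5250)
  m³ - 13m² + 52m - 60 = ((1/175)m - 2/175)(175m² - 1925m + 5250) + (0)
Last nonzero remainder: 175m² - 1925m + 5250. Dividing through by 175 gives the monic gcd m² - 11m + 30.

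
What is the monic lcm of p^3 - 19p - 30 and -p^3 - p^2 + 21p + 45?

p^4 + 3p^3 - 19p^2 - 87p - 90

Apply the Euclidean algorithm:
  p^3 - 19p - 30 = (-1)(-p^3 - p^2 + 21p + 45) + (-p^2 + 2p + 15)
  -p^3 - p^2 + 21p + 45 = (p + 3)(-p^2 + 2p + 15) + (0)
Last nonzero remainder: -p^2 + 2p + 15. Dividing through by -1 gives the monic gcd p^2 - 2p - 15.
Then lcm(f, g) = f·g / gcd(f, g); expanding and making the result monic gives the answer.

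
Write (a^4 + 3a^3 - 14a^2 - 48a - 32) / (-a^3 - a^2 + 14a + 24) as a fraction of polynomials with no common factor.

(-a^2 - 5a - 4)/(a + 3)

Repeated division with remainder:
  a^4 + 3a^3 - 14a^2 - 48a - 32 = (-a - 2)(-a^3 - a^2 + 14a + 24) + (-2a^2 + 4a + 16)
  -a^3 - a^2 + 14a + 24 = ((1/2)a + 3/2)(-2a^2 + 4a + 16) + (0)
Last nonzero remainder: -2a^2 + 4a + 16. Dividing through by -2 gives the monic gcd a^2 - 2a - 8.
Cancel a^2 - 2a - 8 from numerator and denominator to get the reduced form.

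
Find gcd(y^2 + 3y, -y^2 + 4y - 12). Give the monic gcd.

1

By polynomial division,
  y^2 + 3y = (-1)(-y^2 + 4y - 12) + (7y - 12)
  -y^2 + 4y - 12 = (-(1/7)y + 16/49)(7y - 12) + (-396/49)
  7y - 12 = (-(343/396)y + 49/33)(-396/49) + (0)
The last nonzero remainder is the constant -396/49, so the polynomials are coprime and gcd = 1.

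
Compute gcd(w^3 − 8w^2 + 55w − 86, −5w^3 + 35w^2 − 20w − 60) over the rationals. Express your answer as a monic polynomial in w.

By polynomial division,
  w^3 − 8w^2 + 55w − 86 = (−1/5)(−5w^3 + 35w^2 − 20w − 60) + (−w^2 + 51w − 98)
  −5w^3 + 35w^2 − 20w − 60 = (5w + 220)(−w^2 + 51w − 98) + (−10750w + 21500)
  −w^2 + 51w − 98 = ((1/10750)w − 49/10750)(−10750w + 21500) + (0)
Last nonzero remainder: −10750w + 21500. Dividing through by −10750 gives the monic gcd w − 2.

w − 2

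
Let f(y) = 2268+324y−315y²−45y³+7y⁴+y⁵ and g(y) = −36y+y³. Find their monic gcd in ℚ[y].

−36+y²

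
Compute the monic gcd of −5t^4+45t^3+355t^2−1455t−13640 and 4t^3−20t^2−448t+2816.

Euclidean algorithm in ℚ[t]:
  −5t^4+45t^3+355t^2−1455t−13640 = (−(5/4)t+5)(4t^3−20t^2−448t+2816) + (−105t^2+4305t−27720)
  4t^3−20t^2−448t+2816 = (−(4/105)t−48/35)(−105t^2+4305t−27720) + (4400t−35200)
  −105t^2+4305t−27720 = (−(21/880)t+63/80)(4400t−35200) + (0)
Last nonzero remainder: 4400t−35200. Dividing through by 4400 gives the monic gcd t−8.

t−8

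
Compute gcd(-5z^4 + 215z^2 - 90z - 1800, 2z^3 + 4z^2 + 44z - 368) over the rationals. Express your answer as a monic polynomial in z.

By polynomial division,
  -5z^4 + 215z^2 - 90z - 1800 = (-(5/2)z + 5)(2z^3 + 4z^2 + 44z - 368) + (305z^2 - 1230z + 40)
  2z^3 + 4z^2 + 44z - 368 = ((2/305)z + 736/18605)(305z^2 - 1230z + 40) + ((343804/3721)z - 1375216/3721)
  305z^2 - 1230z + 40 = ((1134905/343804)z - 18605/171902)((343804/3721)z - 1375216/3721) + (0)
Last nonzero remainder: (343804/3721)z - 1375216/3721. Dividing through by 343804/3721 gives the monic gcd z - 4.

z - 4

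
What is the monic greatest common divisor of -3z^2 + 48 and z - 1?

1

Euclidean algorithm in ℚ[z]:
  -3z^2 + 48 = (-3z - 3)(z - 1) + (45)
  z - 1 = ((1/45)z - 1/45)(45) + (0)
The last nonzero remainder is the constant 45, so the polynomials are coprime and gcd = 1.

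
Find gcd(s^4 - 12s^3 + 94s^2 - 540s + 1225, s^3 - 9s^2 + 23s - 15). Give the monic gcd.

By polynomial division,
  s^4 - 12s^3 + 94s^2 - 540s + 1225 = (s - 3)(s^3 - 9s^2 + 23s - 15) + (44s^2 - 456s + 1180)
  s^3 - 9s^2 + 23s - 15 = ((1/44)s + 15/484)(44s^2 - 456s + 1180) + ((1248/121)s - 6240/121)
  44s^2 - 456s + 1180 = ((1331/312)s - 7139/312)((1248/121)s - 6240/121) + (0)
Last nonzero remainder: (1248/121)s - 6240/121. Dividing through by 1248/121 gives the monic gcd s - 5.

s - 5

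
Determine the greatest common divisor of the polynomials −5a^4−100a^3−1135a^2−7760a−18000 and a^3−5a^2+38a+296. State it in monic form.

a+4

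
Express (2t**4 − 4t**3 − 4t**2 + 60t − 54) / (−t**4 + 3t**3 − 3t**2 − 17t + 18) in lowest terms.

(−2t − 6)/(t + 2)

Euclidean algorithm in ℚ[t]:
  2t**4 − 4t**3 − 4t**2 + 60t − 54 = (−2)(−t**4 + 3t**3 − 3t**2 − 17t + 18) + (2t**3 − 10t**2 + 26t − 18)
  −t**4 + 3t**3 − 3t**2 − 17t + 18 = (−(1/2)t − 1)(2t**3 − 10t**2 + 26t − 18) + (0)
Last nonzero remainder: 2t**3 − 10t**2 + 26t − 18. Dividing through by 2 gives the monic gcd t**3 − 5t**2 + 13t − 9.
Cancel t**3 − 5t**2 + 13t − 9 from numerator and denominator to get the reduced form.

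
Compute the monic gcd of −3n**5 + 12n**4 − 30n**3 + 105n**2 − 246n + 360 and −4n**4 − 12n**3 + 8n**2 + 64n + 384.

Euclidean algorithm in ℚ[n]:
  −3n**5 + 12n**4 − 30n**3 + 105n**2 − 246n + 360 = ((3/4)n − 21/4)(−4n**4 − 12n**3 + 8n**2 + 64n + 384) + (−99n**3 + 99n**2 − 198n + 2376)
  −4n**4 − 12n**3 + 8n**2 + 64n + 384 = ((4/99)n + 16/99)(−99n**3 + 99n**2 − 198n + 2376) + (0)
Last nonzero remainder: −99n**3 + 99n**2 − 198n + 2376. Dividing through by −99 gives the monic gcd n**3 − n**2 + 2n − 24.

n**3 − n**2 + 2n − 24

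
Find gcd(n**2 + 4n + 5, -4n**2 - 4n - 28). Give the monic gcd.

By polynomial division,
  n**2 + 4n + 5 = (-1/4)(-4n**2 - 4n - 28) + (3n - 2)
  -4n**2 - 4n - 28 = (-(4/3)n - 20/9)(3n - 2) + (-292/9)
  3n - 2 = (-(27/292)n + 9/146)(-292/9) + (0)
The last nonzero remainder is the constant -292/9, so the polynomials are coprime and gcd = 1.

1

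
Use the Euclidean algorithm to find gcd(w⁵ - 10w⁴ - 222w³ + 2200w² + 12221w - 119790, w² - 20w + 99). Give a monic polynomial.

w² - 20w + 99

Euclidean algorithm in ℚ[w]:
  w⁵ - 10w⁴ - 222w³ + 2200w² + 12221w - 119790 = (w³ + 10w² - 121w - 1210)(w² - 20w + 99) + (0)
The last nonzero remainder w² - 20w + 99 is already monic.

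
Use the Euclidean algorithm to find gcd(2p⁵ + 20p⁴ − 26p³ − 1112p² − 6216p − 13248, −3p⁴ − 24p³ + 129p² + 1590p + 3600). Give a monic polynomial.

p² − 2p − 48

Repeated division with remainder:
  2p⁵ + 20p⁴ − 26p³ − 1112p² − 6216p − 13248 = (−(2/3)p − 4/3)(−3p⁴ − 24p³ + 129p² + 1590p + 3600) + (28p³ + 120p² − 1696p − 8448)
  −3p⁴ − 24p³ + 129p² + 1590p + 3600 = (−(3/28)p − 39/98)(28p³ + 120p² − 1696p − 8448) + (−(243/49)p² + (486/49)p + 11664/49)
  28p³ + 120p² − 1696p − 8448 = (−(1372/243)p − 8624/243)(−(243/49)p² + (486/49)p + 11664/49) + (0)
Last nonzero remainder: −(243/49)p² + (486/49)p + 11664/49. Dividing through by −243/49 gives the monic gcd p² − 2p − 48.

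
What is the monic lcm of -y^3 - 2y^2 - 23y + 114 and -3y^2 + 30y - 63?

y^4 - 5y^3 + 9y^2 - 275y + 798

By polynomial division,
  -y^3 - 2y^2 - 23y + 114 = ((1/3)y + 4)(-3y^2 + 30y - 63) + (-122y + 366)
  -3y^2 + 30y - 63 = ((3/122)y - 21/122)(-122y + 366) + (0)
Last nonzero remainder: -122y + 366. Dividing through by -122 gives the monic gcd y - 3.
Then lcm(f, g) = f·g / gcd(f, g); expanding and making the result monic gives the answer.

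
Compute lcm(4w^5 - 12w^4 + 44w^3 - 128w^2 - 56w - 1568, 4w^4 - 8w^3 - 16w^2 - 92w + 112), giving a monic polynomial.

w^6 - 4w^5 + 14w^4 - 43w^3 + 18w^2 - 378w + 392

Apply the Euclidean algorithm:
  4w^5 - 12w^4 + 44w^3 - 128w^2 - 56w - 1568 = (w - 1)(4w^4 - 8w^3 - 16w^2 - 92w + 112) + (52w^3 - 52w^2 - 260w - 1456)
  4w^4 - 8w^3 - 16w^2 - 92w + 112 = ((1/13)w - 1/13)(52w^3 - 52w^2 - 260w - 1456) + (0)
Last nonzero remainder: 52w^3 - 52w^2 - 260w - 1456. Dividing through by 52 gives the monic gcd w^3 - w^2 - 5w - 28.
Then lcm(f, g) = f·g / gcd(f, g); expanding and making the result monic gives the answer.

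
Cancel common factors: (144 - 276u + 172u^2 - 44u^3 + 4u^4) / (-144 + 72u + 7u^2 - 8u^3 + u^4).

(12 - 16u + 4u^2)/(-12 - u + u^2)

By polynomial division,
  4u^4 - 44u^3 + 172u^2 - 276u + 144 = (4)(u^4 - 8u^3 + 7u^2 + 72u - 144) + (-12u^3 + 144u^2 - 564u + 720)
  u^4 - 8u^3 + 7u^2 + 72u - 144 = (-(1/12)u - 1/3)(-12u^3 + 144u^2 - 564u + 720) + (8u^2 - 56u + 96)
  -12u^3 + 144u^2 - 564u + 720 = (-(3/2)u + 15/2)(8u^2 - 56u + 96) + (0)
Last nonzero remainder: 8u^2 - 56u + 96. Dividing through by 8 gives the monic gcd u^2 - 7u + 12.
Cancel u^2 - 7u + 12 from numerator and denominator to get the reduced form.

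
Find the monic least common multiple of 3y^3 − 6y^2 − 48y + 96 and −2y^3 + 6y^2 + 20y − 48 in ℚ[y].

y^4 + y^3 − 22y^2 − 16y + 96

Euclidean algorithm in ℚ[y]:
  3y^3 − 6y^2 − 48y + 96 = (−3/2)(−2y^3 + 6y^2 + 20y − 48) + (3y^2 − 18y + 24)
  −2y^3 + 6y^2 + 20y − 48 = (−(2/3)y − 2)(3y^2 − 18y + 24) + (0)
Last nonzero remainder: 3y^2 − 18y + 24. Dividing through by 3 gives the monic gcd y^2 − 6y + 8.
Then lcm(f, g) = f·g / gcd(f, g); expanding and making the result monic gives the answer.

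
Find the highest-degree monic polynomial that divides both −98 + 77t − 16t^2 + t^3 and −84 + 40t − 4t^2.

By polynomial division,
  t^3 − 16t^2 + 77t − 98 = (−(1/4)t + 3/2)(−4t^2 + 40t − 84) + (−4t + 28)
  −4t^2 + 40t − 84 = (t − 3)(−4t + 28) + (0)
Last nonzero remainder: −4t + 28. Dividing through by −4 gives the monic gcd t − 7.

−7 + t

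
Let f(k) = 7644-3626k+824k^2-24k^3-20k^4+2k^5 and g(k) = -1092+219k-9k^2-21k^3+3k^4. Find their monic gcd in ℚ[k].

Euclidean algorithm in ℚ[k]:
  2k^5-20k^4-24k^3+824k^2-3626k+7644 = ((2/3)k-2)(3k^4-21k^3-9k^2+219k-1092) + (-60k^3+660k^2-2460k+5460)
  3k^4-21k^3-9k^2+219k-1092 = (-(1/20)k-1/5)(-60k^3+660k^2-2460k+5460) + (0)
Last nonzero remainder: -60k^3+660k^2-2460k+5460. Dividing through by -60 gives the monic gcd k^3-11k^2+41k-91.

-91+41k-11k^2+k^3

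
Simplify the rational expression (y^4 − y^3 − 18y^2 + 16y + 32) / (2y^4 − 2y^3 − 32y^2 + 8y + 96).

(y^2 + 5y + 4)/(2y^2 + 10y + 12)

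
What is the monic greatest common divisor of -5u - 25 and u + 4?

1

Euclidean algorithm in ℚ[u]:
  -5u - 25 = (-5)(u + 4) + (-5)
  u + 4 = (-(1/5)u - 4/5)(-5) + (0)
The last nonzero remainder is the constant -5, so the polynomials are coprime and gcd = 1.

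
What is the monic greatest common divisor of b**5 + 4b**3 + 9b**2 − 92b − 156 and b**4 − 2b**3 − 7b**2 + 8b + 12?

Apply the Euclidean algorithm:
  b**5 + 4b**3 + 9b**2 − 92b − 156 = (b + 2)(b**4 − 2b**3 − 7b**2 + 8b + 12) + (15b**3 + 15b**2 − 120b − 180)
  b**4 − 2b**3 − 7b**2 + 8b + 12 = ((1/15)b − 1/5)(15b**3 + 15b**2 − 120b − 180) + (4b**2 − 4b − 24)
  15b**3 + 15b**2 − 120b − 180 = ((15/4)b + 15/2)(4b**2 − 4b − 24) + (0)
Last nonzero remainder: 4b**2 − 4b − 24. Dividing through by 4 gives the monic gcd b**2 − b − 6.

b**2 − b − 6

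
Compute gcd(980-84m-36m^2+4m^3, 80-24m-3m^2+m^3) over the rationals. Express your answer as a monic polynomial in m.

By polynomial division,
  4m^3-36m^2-84m+980 = (4)(m^3-3m^2-24m+80) + (-24m^2+12m+660)
  m^3-3m^2-24m+80 = (-(1/24)m+5/48)(-24m^2+12m+660) + ((9/4)m+45/4)
  -24m^2+12m+660 = (-(32/3)m+176/3)((9/4)m+45/4) + (0)
Last nonzero remainder: (9/4)m+45/4. Dividing through by 9/4 gives the monic gcd m+5.

5+m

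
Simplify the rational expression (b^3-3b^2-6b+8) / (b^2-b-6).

Euclidean algorithm in ℚ[b]:
  b^3-3b^2-6b+8 = (b-2)(b^2-b-6) + (-2b-4)
  b^2-b-6 = (-(1/2)b+3/2)(-2b-4) + (0)
Last nonzero remainder: -2b-4. Dividing through by -2 gives the monic gcd b+2.
Cancel b+2 from numerator and denominator to get the reduced form.

(b^2-5b+4)/(b-3)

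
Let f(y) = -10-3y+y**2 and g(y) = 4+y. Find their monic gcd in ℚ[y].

1

Euclidean algorithm in ℚ[y]:
  y**2-3y-10 = (y-7)(y+4) + (18)
  y+4 = ((1/18)y+2/9)(18) + (0)
The last nonzero remainder is the constant 18, so the polynomials are coprime and gcd = 1.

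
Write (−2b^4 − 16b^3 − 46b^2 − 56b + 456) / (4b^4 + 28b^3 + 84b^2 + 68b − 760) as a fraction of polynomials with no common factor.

Repeated division with remainder:
  −2b^4 − 16b^3 − 46b^2 − 56b + 456 = (−1/2)(4b^4 + 28b^3 + 84b^2 + 68b − 760) + (−2b^3 − 4b^2 − 22b + 76)
  4b^4 + 28b^3 + 84b^2 + 68b − 760 = (−2b − 10)(−2b^3 − 4b^2 − 22b + 76) + (0)
Last nonzero remainder: −2b^3 − 4b^2 − 22b + 76. Dividing through by −2 gives the monic gcd b^3 + 2b^2 + 11b − 38.
Cancel b^3 + 2b^2 + 11b − 38 from numerator and denominator to get the reduced form.

(−b − 6)/(2b + 10)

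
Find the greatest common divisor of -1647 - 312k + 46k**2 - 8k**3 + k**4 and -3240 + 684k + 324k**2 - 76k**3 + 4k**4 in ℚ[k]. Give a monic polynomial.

Apply the Euclidean algorithm:
  k**4 - 8k**3 + 46k**2 - 312k - 1647 = (1/4)(4k**4 - 76k**3 + 324k**2 + 684k - 3240) + (11k**3 - 35k**2 - 483k - 837)
  4k**4 - 76k**3 + 324k**2 + 684k - 3240 = ((4/11)k - 696/121)(11k**3 - 35k**2 - 483k - 837) + ((36096/121)k**2 - (216576/121)k - 974592/121)
  11k**3 - 35k**2 - 483k - 837 = ((1331/36096)k + 3751/36096)((36096/121)k**2 - (216576/121)k - 974592/121) + (0)
Last nonzero remainder: (36096/121)k**2 - (216576/121)k - 974592/121. Dividing through by 36096/121 gives the monic gcd k**2 - 6k - 27.

-27 - 6k + k**2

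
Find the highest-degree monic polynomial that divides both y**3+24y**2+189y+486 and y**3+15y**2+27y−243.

y**2+18y+81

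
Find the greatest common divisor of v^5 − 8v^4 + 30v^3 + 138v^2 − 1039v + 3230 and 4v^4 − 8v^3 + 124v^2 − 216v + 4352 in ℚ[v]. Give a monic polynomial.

By polynomial division,
  v^5 − 8v^4 + 30v^3 + 138v^2 − 1039v + 3230 = ((1/4)v − 3/2)(4v^4 − 8v^3 + 124v^2 − 216v + 4352) + (−13v^3 + 378v^2 − 2451v + 9758)
  4v^4 − 8v^3 + 124v^2 − 216v + 4352 = (−(4/13)v − 1408/169)(−13v^3 + 378v^2 − 2451v + 9758) + ((425728/169)v^2 − (2980096/169)v + 14474752/169)
  −13v^3 + 378v^2 − 2451v + 9758 = (−(2197/425728)v + 48503/425728)((425728/169)v^2 − (2980096/169)v + 14474752/169) + (0)
Last nonzero remainder: (425728/169)v^2 − (2980096/169)v + 14474752/169. Dividing through by 425728/169 gives the monic gcd v^2 − 7v + 34.

v^2 − 7v + 34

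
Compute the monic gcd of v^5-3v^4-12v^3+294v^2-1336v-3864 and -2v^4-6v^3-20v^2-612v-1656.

v^2-6v+46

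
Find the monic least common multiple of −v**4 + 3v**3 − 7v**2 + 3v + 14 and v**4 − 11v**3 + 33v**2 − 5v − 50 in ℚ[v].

v**6 − 13v**5 + 62v**4 − 148v**3 + 191v**2 + 65v − 350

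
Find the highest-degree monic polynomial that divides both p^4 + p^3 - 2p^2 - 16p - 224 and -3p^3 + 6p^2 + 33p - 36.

p - 4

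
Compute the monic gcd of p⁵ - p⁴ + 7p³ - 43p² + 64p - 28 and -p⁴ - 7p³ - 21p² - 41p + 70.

p³ + 2p² + 11p - 14

Apply the Euclidean algorithm:
  p⁵ - p⁴ + 7p³ - 43p² + 64p - 28 = (-p + 8)(-p⁴ - 7p³ - 21p² - 41p + 70) + (42p³ + 84p² + 462p - 588)
  -p⁴ - 7p³ - 21p² - 41p + 70 = (-(1/42)p - 5/42)(42p³ + 84p² + 462p - 588) + (0)
Last nonzero remainder: 42p³ + 84p² + 462p - 588. Dividing through by 42 gives the monic gcd p³ + 2p² + 11p - 14.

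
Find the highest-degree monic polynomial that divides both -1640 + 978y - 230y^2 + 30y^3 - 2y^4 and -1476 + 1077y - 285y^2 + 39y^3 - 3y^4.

-164 + 65y - 10y^2 + y^3

By polynomial division,
  -2y^4 + 30y^3 - 230y^2 + 978y - 1640 = (2/3)(-3y^4 + 39y^3 - 285y^2 + 1077y - 1476) + (4y^3 - 40y^2 + 260y - 656)
  -3y^4 + 39y^3 - 285y^2 + 1077y - 1476 = (-(3/4)y + 9/4)(4y^3 - 40y^2 + 260y - 656) + (0)
Last nonzero remainder: 4y^3 - 40y^2 + 260y - 656. Dividing through by 4 gives the monic gcd y^3 - 10y^2 + 65y - 164.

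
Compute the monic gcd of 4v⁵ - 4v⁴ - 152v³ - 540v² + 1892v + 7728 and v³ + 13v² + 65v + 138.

Repeated division with remainder:
  4v⁵ - 4v⁴ - 152v³ - 540v² + 1892v + 7728 = (4v² - 56v + 316)(v³ + 13v² + 65v + 138) + (-1560v² - 10920v - 35880)
  v³ + 13v² + 65v + 138 = (-(1/1560)v - 1/260)(-1560v² - 10920v - 35880) + (0)
Last nonzero remainder: -1560v² - 10920v - 35880. Dividing through by -1560 gives the monic gcd v² + 7v + 23.

v² + 7v + 23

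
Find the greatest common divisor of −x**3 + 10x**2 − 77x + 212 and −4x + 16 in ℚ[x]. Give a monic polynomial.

Apply the Euclidean algorithm:
  −x**3 + 10x**2 − 77x + 212 = ((1/4)x**2 − (3/2)x + 53/4)(−4x + 16) + (0)
Last nonzero remainder: −4x + 16. Dividing through by −4 gives the monic gcd x − 4.

x − 4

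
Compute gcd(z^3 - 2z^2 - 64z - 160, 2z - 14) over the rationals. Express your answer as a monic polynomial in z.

Euclidean algorithm in ℚ[z]:
  z^3 - 2z^2 - 64z - 160 = ((1/2)z^2 + (5/2)z - 29/2)(2z - 14) + (-363)
  2z - 14 = (-(2/363)z + 14/363)(-363) + (0)
The last nonzero remainder is the constant -363, so the polynomials are coprime and gcd = 1.

1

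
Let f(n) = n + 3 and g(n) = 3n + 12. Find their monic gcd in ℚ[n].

1

Euclidean algorithm in ℚ[n]:
  n + 3 = (1/3)(3n + 12) + (-1)
  3n + 12 = (-3n - 12)(-1) + (0)
The last nonzero remainder is the constant -1, so the polynomials are coprime and gcd = 1.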